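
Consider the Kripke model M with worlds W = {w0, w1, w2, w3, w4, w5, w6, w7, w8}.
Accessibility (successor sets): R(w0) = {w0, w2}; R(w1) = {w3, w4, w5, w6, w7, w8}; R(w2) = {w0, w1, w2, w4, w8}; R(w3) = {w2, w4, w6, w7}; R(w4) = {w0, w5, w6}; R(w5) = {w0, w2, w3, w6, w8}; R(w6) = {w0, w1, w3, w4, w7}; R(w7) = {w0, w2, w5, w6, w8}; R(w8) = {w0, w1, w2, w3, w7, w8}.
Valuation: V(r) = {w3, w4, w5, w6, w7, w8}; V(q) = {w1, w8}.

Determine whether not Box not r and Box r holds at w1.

At w1: not Box not r is true, Box r is true, so not Box not r and Box r is true.
  At w1: Box not r is false, so not Box not r is true.
    At w1: Box not r requires not r at every successor {w3, w4, w5, w6, w7, w8}.
      not r fails at w3, so Box not r is false at w1.
  At w1: Box r requires r at every successor {w3, w4, w5, w6, w7, w8}.
    At w3: r is true.
    At w4: r is true.
    At w5: r is true.
    At w6: r is true.
    At w7: r is true.
    At w8: r is true.
  So Box r is true at w1.

Yes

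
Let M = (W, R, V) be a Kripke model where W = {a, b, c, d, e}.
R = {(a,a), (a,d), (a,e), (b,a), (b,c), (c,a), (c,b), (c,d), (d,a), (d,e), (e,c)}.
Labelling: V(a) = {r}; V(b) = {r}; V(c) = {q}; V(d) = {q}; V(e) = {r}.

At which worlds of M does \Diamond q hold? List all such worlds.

Let φ = \Diamond q. Evaluate φ at each world:
  a (successors {a, d, e}): φ is true.
  b (successors {a, c}): φ is true.
  c (successors {a, b, d}): φ is true.
  d (successors {a, e}): φ is false.
  e (successors {c}): φ is true.
For instance, at b:
  At b: \Diamond q requires q at some successor in {a, c}.
    q holds at c, so \Diamond q is true at b.
Satisfying worlds: {a, b, c, e}

a, b, c, e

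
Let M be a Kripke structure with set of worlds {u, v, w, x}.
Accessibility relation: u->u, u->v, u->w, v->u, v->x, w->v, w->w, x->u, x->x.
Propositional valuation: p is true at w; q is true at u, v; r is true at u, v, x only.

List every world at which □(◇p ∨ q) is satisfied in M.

Recall that □ψ holds at a world iff ψ holds at every accessible world, and ◇ψ holds iff ψ holds at some accessible world.
Let φ = □(◇p ∨ q). Evaluate φ at each world:
  u (successors {u, v, w}): φ is true.
  v (successors {u, x}): φ is false.
  w (successors {v, w}): φ is true.
  x (successors {u, x}): φ is false.
For instance, at v:
  At v: □(◇p ∨ q) requires ◇p ∨ q at every successor {u, x}.
    ◇p ∨ q fails at x, so □(◇p ∨ q) is false at v.
      At x: ◇p is false, q is false, so ◇p ∨ q is false.
Satisfying worlds: {u, w}

u, w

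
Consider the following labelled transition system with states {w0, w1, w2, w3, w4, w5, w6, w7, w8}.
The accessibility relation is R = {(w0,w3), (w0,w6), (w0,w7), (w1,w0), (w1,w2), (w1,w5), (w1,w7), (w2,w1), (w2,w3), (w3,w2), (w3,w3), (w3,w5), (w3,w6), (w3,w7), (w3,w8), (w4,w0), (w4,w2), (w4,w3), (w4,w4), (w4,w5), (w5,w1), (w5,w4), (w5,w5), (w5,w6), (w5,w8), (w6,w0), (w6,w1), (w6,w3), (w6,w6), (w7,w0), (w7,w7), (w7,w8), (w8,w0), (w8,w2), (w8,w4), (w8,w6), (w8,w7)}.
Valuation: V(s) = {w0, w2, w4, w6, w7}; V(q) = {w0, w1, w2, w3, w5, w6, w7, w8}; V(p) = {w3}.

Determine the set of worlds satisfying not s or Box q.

w0, w1, w2, w3, w5, w6, w7, w8

Let φ = not s or Box q. Evaluate φ at each world:
  w0 (successors {w3, w6, w7}): φ is true.
  w1 (successors {w0, w2, w5, w7}): φ is true.
  w2 (successors {w1, w3}): φ is true.
  w3 (successors {w2, w3, w5, w6, w7, w8}): φ is true.
  w4 (successors {w0, w2, w3, w4, w5}): φ is false.
  w5 (successors {w1, w4, w5, w6, w8}): φ is true.
  w6 (successors {w0, w1, w3, w6}): φ is true.
  w7 (successors {w0, w7, w8}): φ is true.
  w8 (successors {w0, w2, w4, w6, w7}): φ is true.
For instance, at w3:
  At w3: not s is true, Box q is true, so not s or Box q is true.
    At w3: Box q requires q at every successor {w2, w3, w5, w6, w7, w8}.
      At w2: q is true.
      At w3: q is true.
      At w5: q is true.
      At w6: q is true.
      At w7: q is true.
      At w8: q is true.
    So Box q is true at w3.
Satisfying worlds: {w0, w1, w2, w3, w5, w6, w7, w8}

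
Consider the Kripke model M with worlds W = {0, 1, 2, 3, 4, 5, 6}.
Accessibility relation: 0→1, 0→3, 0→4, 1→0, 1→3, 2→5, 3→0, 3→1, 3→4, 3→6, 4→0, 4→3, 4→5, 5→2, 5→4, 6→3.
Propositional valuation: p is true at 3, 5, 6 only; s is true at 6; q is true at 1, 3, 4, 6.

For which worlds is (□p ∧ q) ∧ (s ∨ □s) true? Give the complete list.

6

Let φ = (□p ∧ q) ∧ (s ∨ □s). Evaluate φ at each world:
  0 (successors {1, 3, 4}): φ is false.
  1 (successors {0, 3}): φ is false.
  2 (successors {5}): φ is false.
  3 (successors {0, 1, 4, 6}): φ is false.
  4 (successors {0, 3, 5}): φ is false.
  5 (successors {2, 4}): φ is false.
  6 (successors {3}): φ is true.
For instance, at 4:
  At 4: □p ∧ q is false, s ∨ □s is false, so (□p ∧ q) ∧ (s ∨ □s) is false.
    At 4: □p is false, q is true, so □p ∧ q is false.
      At 4: □p requires p at every successor {0, 3, 5}.
        p fails at 0, so □p is false at 4.
    At 4: s is false, □s is false, so s ∨ □s is false.
      At 4: □s requires s at every successor {0, 3, 5}.
        s fails at 0, so □s is false at 4.
Satisfying worlds: {6}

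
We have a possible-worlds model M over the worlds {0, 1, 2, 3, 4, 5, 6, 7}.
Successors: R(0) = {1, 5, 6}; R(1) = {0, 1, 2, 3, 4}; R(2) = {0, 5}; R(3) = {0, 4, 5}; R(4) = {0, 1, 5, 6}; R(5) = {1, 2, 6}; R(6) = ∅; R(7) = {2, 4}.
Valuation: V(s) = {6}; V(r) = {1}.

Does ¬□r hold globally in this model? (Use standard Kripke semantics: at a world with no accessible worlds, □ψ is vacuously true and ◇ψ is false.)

No

Let φ = ¬□r. Evaluate φ at each world:
  0 (successors {1, 5, 6}): φ is true.
  1 (successors {0, 1, 2, 3, 4}): φ is true.
  2 (successors {0, 5}): φ is true.
  3 (successors {0, 4, 5}): φ is true.
  4 (successors {0, 1, 5, 6}): φ is true.
  5 (successors {1, 2, 6}): φ is true.
  6 (successors ∅): φ is false.
  7 (successors {2, 4}): φ is true.
Detail at 6 (counterexample):
  At 6: □r is true, so ¬□r is false.
    At 6: no accessible worlds, so □r holds vacuously.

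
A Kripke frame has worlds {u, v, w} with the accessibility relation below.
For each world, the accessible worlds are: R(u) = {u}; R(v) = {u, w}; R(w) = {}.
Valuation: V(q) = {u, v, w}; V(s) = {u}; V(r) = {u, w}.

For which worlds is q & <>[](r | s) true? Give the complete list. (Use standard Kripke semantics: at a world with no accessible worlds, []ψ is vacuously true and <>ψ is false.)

u, v

Let φ = q & <>[](r | s). Evaluate φ at each world:
  u (successors {u}): φ is true.
  v (successors {u, w}): φ is true.
  w (successors ∅): φ is false.
For instance, at v:
  At v: q is true, <>[](r | s) is true, so q & <>[](r | s) is true.
    At v: <>[](r | s) requires [](r | s) at some successor in {u, w}.
      [](r | s) holds at u, so <>[](r | s) is true at v.
Satisfying worlds: {u, v}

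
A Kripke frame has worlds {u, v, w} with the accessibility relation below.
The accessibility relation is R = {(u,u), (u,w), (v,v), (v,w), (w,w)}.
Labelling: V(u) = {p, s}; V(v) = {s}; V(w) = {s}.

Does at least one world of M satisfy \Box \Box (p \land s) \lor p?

Yes

Let φ = \Box \Box (p \land s) \lor p. Evaluate φ at each world:
  u (successors {u, w}): φ is true.
  v (successors {v, w}): φ is false.
  w (successors {w}): φ is false.
Detail at u (witness):
  At u: \Box \Box (p \land s) is false, p is true, so \Box \Box (p \land s) \lor p is true.
    At u: \Box \Box (p \land s) requires \Box (p \land s) at every successor {u, w}.
      \Box (p \land s) fails at u, so \Box \Box (p \land s) is false at u.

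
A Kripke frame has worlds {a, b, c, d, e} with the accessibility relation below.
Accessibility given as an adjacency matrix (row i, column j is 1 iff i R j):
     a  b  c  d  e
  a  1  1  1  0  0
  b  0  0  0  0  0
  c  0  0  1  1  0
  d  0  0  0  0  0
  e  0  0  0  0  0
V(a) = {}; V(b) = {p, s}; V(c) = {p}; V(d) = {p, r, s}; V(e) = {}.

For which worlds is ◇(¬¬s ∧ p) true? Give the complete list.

Recall that ◇ψ holds at a world iff ψ holds at some accessible world.
Let φ = ◇(¬¬s ∧ p). Evaluate φ at each world:
  a (successors {a, b, c}): φ is true.
  b (successors ∅): φ is false.
  c (successors {c, d}): φ is true.
  d (successors ∅): φ is false.
  e (successors ∅): φ is false.
For instance, at a:
  At a: ◇(¬¬s ∧ p) requires ¬¬s ∧ p at some successor in {a, b, c}.
    ¬¬s ∧ p holds at b, so ◇(¬¬s ∧ p) is true at a.
Satisfying worlds: {a, c}

a, c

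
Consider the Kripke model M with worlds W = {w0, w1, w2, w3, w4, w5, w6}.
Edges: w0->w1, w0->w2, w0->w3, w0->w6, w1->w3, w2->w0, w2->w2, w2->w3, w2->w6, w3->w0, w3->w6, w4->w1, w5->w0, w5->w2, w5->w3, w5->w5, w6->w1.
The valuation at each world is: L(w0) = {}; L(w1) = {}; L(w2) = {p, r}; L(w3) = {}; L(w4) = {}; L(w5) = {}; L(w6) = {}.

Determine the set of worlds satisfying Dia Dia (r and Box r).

none

Recall that Box ψ holds at a world iff ψ holds at every accessible world, and Dia ψ holds iff ψ holds at some accessible world.
Let φ = Dia Dia (r and Box r). Evaluate φ at each world:
  w0 (successors {w1, w2, w3, w6}): φ is false.
  w1 (successors {w3}): φ is false.
  w2 (successors {w0, w2, w3, w6}): φ is false.
  w3 (successors {w0, w6}): φ is false.
  w4 (successors {w1}): φ is false.
  w5 (successors {w0, w2, w3, w5}): φ is false.
  w6 (successors {w1}): φ is false.
For instance, at w2:
  At w2: Dia Dia (r and Box r) requires Dia (r and Box r) at some successor in {w0, w2, w3, w6}.
    At w0: Dia (r and Box r) is false.
    At w2: Dia (r and Box r) is false.
    At w3: Dia (r and Box r) is false.
    At w6: Dia (r and Box r) is false.
  So Dia Dia (r and Box r) is false at w2.
Satisfying worlds: none.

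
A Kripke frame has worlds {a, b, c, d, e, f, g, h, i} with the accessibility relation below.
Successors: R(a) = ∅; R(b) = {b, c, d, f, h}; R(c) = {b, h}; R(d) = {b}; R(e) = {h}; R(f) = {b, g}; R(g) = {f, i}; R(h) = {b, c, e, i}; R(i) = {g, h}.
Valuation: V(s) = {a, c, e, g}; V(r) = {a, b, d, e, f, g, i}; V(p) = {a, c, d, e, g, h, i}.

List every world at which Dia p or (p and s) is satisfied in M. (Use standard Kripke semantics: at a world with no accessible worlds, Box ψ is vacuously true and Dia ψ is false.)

Let φ = Dia p or (p and s). Evaluate φ at each world:
  a (successors ∅): φ is true.
  b (successors {b, c, d, f, h}): φ is true.
  c (successors {b, h}): φ is true.
  d (successors {b}): φ is false.
  e (successors {h}): φ is true.
  f (successors {b, g}): φ is true.
  g (successors {f, i}): φ is true.
  h (successors {b, c, e, i}): φ is true.
  i (successors {g, h}): φ is true.
For instance, at d:
  At d: Dia p is false, p and s is false, so Dia p or (p and s) is false.
    At d: Dia p requires p at some successor in {b}.
      At b: p is false.
    So Dia p is false at d.
Satisfying worlds: {a, b, c, e, f, g, h, i}

a, b, c, e, f, g, h, i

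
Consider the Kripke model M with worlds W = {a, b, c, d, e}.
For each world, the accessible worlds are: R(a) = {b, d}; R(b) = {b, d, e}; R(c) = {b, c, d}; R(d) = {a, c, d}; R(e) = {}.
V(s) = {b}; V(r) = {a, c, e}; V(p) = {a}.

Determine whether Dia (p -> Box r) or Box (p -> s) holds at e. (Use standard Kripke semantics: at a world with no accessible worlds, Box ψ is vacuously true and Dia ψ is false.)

Yes

At e: Dia (p -> Box r) is false, Box (p -> s) is true, so Dia (p -> Box r) or Box (p -> s) is true.
  At e: no accessible worlds, so Dia (p -> Box r) is false.
  At e: no accessible worlds, so Box (p -> s) holds vacuously.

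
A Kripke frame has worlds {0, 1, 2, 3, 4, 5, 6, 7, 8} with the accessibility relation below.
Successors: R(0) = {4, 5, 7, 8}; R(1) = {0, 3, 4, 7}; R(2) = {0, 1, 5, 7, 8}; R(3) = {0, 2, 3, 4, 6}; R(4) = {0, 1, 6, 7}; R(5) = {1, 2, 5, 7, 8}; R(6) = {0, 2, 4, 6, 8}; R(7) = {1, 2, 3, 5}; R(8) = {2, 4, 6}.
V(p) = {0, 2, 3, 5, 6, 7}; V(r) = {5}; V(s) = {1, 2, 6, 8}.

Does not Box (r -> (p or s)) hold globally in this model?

Let φ = not Box (r -> (p or s)). Evaluate φ at each world:
  0 (successors {4, 5, 7, 8}): φ is false.
  1 (successors {0, 3, 4, 7}): φ is false.
  2 (successors {0, 1, 5, 7, 8}): φ is false.
  3 (successors {0, 2, 3, 4, 6}): φ is false.
  4 (successors {0, 1, 6, 7}): φ is false.
  5 (successors {1, 2, 5, 7, 8}): φ is false.
  6 (successors {0, 2, 4, 6, 8}): φ is false.
  7 (successors {1, 2, 3, 5}): φ is false.
  8 (successors {2, 4, 6}): φ is false.
Detail at 0 (counterexample):
  At 0: Box (r -> (p or s)) is true, so not Box (r -> (p or s)) is false.
    At 0: Box (r -> (p or s)) requires r -> (p or s) at every successor {4, 5, 7, 8}.
      At 4: r -> (p or s) is true.
      At 5: r -> (p or s) is true.
      At 7: r -> (p or s) is true.
      At 8: r -> (p or s) is true.
    So Box (r -> (p or s)) is true at 0.

No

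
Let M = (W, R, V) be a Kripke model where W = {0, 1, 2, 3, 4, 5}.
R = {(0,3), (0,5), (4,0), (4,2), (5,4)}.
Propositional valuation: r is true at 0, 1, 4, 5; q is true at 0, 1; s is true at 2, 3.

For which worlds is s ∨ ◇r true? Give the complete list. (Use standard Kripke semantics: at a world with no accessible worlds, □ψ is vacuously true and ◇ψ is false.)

0, 2, 3, 4, 5

Let φ = s ∨ ◇r. Evaluate φ at each world:
  0 (successors {3, 5}): φ is true.
  1 (successors ∅): φ is false.
  2 (successors ∅): φ is true.
  3 (successors ∅): φ is true.
  4 (successors {0, 2}): φ is true.
  5 (successors {4}): φ is true.
For instance, at 5:
  At 5: s is false, ◇r is true, so s ∨ ◇r is true.
    At 5: ◇r requires r at some successor in {4}.
      r holds at 4, so ◇r is true at 5.
Satisfying worlds: {0, 2, 3, 4, 5}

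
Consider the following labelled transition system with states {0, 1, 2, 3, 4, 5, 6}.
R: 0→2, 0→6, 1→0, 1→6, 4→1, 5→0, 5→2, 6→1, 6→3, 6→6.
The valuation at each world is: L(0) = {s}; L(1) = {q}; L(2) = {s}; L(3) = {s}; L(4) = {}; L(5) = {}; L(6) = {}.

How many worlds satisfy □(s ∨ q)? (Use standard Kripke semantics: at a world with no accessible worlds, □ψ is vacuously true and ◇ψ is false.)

Recall that □ψ holds at a world iff ψ holds at every accessible world, and ◇ψ holds iff ψ holds at some accessible world.
Let φ = □(s ∨ q). Evaluate φ at each world:
  0 (successors {2, 6}): φ is false.
  1 (successors {0, 6}): φ is false.
  2 (successors ∅): φ is true.
  3 (successors ∅): φ is true.
  4 (successors {1}): φ is true.
  5 (successors {0, 2}): φ is true.
  6 (successors {1, 3, 6}): φ is false.
For instance, at 1:
  At 1: □(s ∨ q) requires s ∨ q at every successor {0, 6}.
    s ∨ q fails at 6, so □(s ∨ q) is false at 1.
Satisfying worlds: {2, 3, 4, 5}

4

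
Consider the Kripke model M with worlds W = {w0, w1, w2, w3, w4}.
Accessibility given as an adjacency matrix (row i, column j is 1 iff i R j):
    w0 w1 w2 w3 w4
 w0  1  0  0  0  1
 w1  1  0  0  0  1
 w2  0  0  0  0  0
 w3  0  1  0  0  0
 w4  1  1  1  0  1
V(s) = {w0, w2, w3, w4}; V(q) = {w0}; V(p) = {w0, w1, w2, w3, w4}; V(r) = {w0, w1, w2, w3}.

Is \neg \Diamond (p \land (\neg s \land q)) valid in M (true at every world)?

Yes

Let φ = \neg \Diamond (p \land (\neg s \land q)). Evaluate φ at each world:
  w0 (successors {w0, w4}): φ is true.
  w1 (successors {w0, w4}): φ is true.
  w2 (successors ∅): φ is true.
  w3 (successors {w1}): φ is true.
  w4 (successors {w0, w1, w2, w4}): φ is true.
For instance, at w3:
  At w3: \Diamond (p \land (\neg s \land q)) is false, so \neg \Diamond (p \land (\neg s \land q)) is true.
    At w3: \Diamond (p \land (\neg s \land q)) requires p \land (\neg s \land q) at some successor in {w1}.
      At w1: p \land (\neg s \land q) is false.
    So \Diamond (p \land (\neg s \land q)) is false at w3.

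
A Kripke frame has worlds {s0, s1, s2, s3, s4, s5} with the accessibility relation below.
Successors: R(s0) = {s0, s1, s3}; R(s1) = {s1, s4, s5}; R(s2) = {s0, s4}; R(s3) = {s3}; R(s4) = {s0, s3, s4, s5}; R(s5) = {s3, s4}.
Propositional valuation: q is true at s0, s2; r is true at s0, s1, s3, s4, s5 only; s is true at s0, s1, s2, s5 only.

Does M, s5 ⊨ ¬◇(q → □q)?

At s5: ◇(q → □q) is true, so ¬◇(q → □q) is false.
  At s5: ◇(q → □q) requires q → □q at some successor in {s3, s4}.
    q → □q holds at s3, so ◇(q → □q) is true at s5.
      At s3: q is false, □q is false, so q → □q is true.

No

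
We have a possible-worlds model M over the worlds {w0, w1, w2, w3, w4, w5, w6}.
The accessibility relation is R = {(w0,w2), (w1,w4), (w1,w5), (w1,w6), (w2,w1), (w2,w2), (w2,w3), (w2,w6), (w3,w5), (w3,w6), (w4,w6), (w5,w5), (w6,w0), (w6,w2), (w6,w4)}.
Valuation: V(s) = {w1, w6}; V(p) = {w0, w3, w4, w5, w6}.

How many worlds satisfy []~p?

1

Let φ = []~p. Evaluate φ at each world:
  w0 (successors {w2}): φ is true.
  w1 (successors {w4, w5, w6}): φ is false.
  w2 (successors {w1, w2, w3, w6}): φ is false.
  w3 (successors {w5, w6}): φ is false.
  w4 (successors {w6}): φ is false.
  w5 (successors {w5}): φ is false.
  w6 (successors {w0, w2, w4}): φ is false.
For instance, at w5:
  At w5: []~p requires ~p at every successor {w5}.
    ~p fails at w5, so []~p is false at w5.
Satisfying worlds: {w0}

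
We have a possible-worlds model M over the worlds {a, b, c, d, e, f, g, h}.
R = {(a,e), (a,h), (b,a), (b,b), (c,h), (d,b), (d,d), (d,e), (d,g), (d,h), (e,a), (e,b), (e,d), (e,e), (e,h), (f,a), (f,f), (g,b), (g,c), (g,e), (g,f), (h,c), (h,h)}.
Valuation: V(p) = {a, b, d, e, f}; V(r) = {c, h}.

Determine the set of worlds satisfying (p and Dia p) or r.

a, b, c, d, e, f, h

Let φ = (p and Dia p) or r. Evaluate φ at each world:
  a (successors {e, h}): φ is true.
  b (successors {a, b}): φ is true.
  c (successors {h}): φ is true.
  d (successors {b, d, e, g, h}): φ is true.
  e (successors {a, b, d, e, h}): φ is true.
  f (successors {a, f}): φ is true.
  g (successors {b, c, e, f}): φ is false.
  h (successors {c, h}): φ is true.
For instance, at c:
  At c: p and Dia p is false, r is true, so (p and Dia p) or r is true.
    At c: p is false, Dia p is false, so p and Dia p is false.
      At c: Dia p requires p at some successor in {h}.
        At h: p is false.
      So Dia p is false at c.
Satisfying worlds: {a, b, c, d, e, f, h}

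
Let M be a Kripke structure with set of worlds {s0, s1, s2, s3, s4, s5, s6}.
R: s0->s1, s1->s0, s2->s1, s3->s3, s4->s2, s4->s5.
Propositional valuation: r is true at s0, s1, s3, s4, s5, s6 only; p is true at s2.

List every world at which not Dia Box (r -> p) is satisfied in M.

Let φ = not Dia Box (r -> p). Evaluate φ at each world:
  s0 (successors {s1}): φ is true.
  s1 (successors {s0}): φ is true.
  s2 (successors {s1}): φ is true.
  s3 (successors {s3}): φ is true.
  s4 (successors {s2, s5}): φ is false.
  s5 (successors ∅): φ is true.
  s6 (successors ∅): φ is true.
For instance, at s2:
  At s2: Dia Box (r -> p) is false, so not Dia Box (r -> p) is true.
    At s2: Dia Box (r -> p) requires Box (r -> p) at some successor in {s1}.
      At s1: Box (r -> p) is false.
    So Dia Box (r -> p) is false at s2.
Satisfying worlds: {s0, s1, s2, s3, s5, s6}

s0, s1, s2, s3, s5, s6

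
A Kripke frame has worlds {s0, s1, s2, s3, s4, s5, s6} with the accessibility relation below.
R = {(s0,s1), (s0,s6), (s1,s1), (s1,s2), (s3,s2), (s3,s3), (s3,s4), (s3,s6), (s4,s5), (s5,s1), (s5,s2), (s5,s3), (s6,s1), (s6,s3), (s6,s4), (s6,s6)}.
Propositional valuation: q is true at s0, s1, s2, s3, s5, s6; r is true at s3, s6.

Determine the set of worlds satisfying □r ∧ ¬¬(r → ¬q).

Let φ = □r ∧ ¬¬(r → ¬q). Evaluate φ at each world:
  s0 (successors {s1, s6}): φ is false.
  s1 (successors {s1, s2}): φ is false.
  s2 (successors ∅): φ is true.
  s3 (successors {s2, s3, s4, s6}): φ is false.
  s4 (successors {s5}): φ is false.
  s5 (successors {s1, s2, s3}): φ is false.
  s6 (successors {s1, s3, s4, s6}): φ is false.
For instance, at s1:
  At s1: □r is false, ¬¬(r → ¬q) is true, so □r ∧ ¬¬(r → ¬q) is false.
    At s1: □r requires r at every successor {s1, s2}.
      r fails at s1, so □r is false at s1.
Satisfying worlds: {s2}

s2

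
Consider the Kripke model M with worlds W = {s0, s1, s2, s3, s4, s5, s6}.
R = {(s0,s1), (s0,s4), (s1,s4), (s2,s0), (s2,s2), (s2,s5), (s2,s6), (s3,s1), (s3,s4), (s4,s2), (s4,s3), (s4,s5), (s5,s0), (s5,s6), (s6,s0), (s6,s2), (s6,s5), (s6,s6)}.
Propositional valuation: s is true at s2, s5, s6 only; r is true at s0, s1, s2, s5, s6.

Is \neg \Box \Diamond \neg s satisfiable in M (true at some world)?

Recall that \Box ψ holds at a world iff ψ holds at every accessible world, and \Diamond ψ holds iff ψ holds at some accessible world.
Let φ = \neg \Box \Diamond \neg s. Evaluate φ at each world:
  s0 (successors {s1, s4}): φ is false.
  s1 (successors {s4}): φ is false.
  s2 (successors {s0, s2, s5, s6}): φ is false.
  s3 (successors {s1, s4}): φ is false.
  s4 (successors {s2, s3, s5}): φ is false.
  s5 (successors {s0, s6}): φ is false.
  s6 (successors {s0, s2, s5, s6}): φ is false.
For instance, at s4:
  At s4: \Box \Diamond \neg s is true, so \neg \Box \Diamond \neg s is false.
    At s4: \Box \Diamond \neg s requires \Diamond \neg s at every successor {s2, s3, s5}.
      At s2: \Diamond \neg s is true.
      At s3: \Diamond \neg s is true.
      At s5: \Diamond \neg s is true.
    So \Box \Diamond \neg s is true at s4.

No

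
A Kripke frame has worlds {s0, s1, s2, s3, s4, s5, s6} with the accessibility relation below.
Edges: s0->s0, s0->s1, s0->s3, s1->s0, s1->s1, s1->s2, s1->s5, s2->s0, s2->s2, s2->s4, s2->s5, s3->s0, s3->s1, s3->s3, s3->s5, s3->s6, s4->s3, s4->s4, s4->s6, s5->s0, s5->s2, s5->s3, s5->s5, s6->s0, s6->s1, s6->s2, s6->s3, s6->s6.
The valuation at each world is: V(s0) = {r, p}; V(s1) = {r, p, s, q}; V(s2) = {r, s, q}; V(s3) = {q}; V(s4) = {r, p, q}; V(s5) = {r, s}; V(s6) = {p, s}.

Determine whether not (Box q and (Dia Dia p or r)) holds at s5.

At s5: Box q and (Dia Dia p or r) is false, so not (Box q and (Dia Dia p or r)) is true.
  At s5: Box q is false, Dia Dia p or r is true, so Box q and (Dia Dia p or r) is false.
    At s5: Box q requires q at every successor {s0, s2, s3, s5}.
      q fails at s0, so Box q is false at s5.
    At s5: Dia Dia p is true, r is true, so Dia Dia p or r is true.
      At s5: Dia Dia p requires Dia p at some successor in {s0, s2, s3, s5}.
        Dia p holds at s0, so Dia Dia p is true at s5.

Yes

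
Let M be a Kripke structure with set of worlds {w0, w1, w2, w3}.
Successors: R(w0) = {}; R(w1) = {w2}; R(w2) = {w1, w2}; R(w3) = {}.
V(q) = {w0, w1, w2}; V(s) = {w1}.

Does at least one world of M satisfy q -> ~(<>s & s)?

Yes

Let φ = q -> ~(<>s & s). Evaluate φ at each world:
  w0 (successors ∅): φ is true.
  w1 (successors {w2}): φ is true.
  w2 (successors {w1, w2}): φ is true.
  w3 (successors ∅): φ is true.
Detail at w0 (witness):
  At w0: q is true, ~(<>s & s) is true, so q -> ~(<>s & s) is true.
    At w0: <>s & s is false, so ~(<>s & s) is true.
      At w0: <>s is false, s is false, so <>s & s is false.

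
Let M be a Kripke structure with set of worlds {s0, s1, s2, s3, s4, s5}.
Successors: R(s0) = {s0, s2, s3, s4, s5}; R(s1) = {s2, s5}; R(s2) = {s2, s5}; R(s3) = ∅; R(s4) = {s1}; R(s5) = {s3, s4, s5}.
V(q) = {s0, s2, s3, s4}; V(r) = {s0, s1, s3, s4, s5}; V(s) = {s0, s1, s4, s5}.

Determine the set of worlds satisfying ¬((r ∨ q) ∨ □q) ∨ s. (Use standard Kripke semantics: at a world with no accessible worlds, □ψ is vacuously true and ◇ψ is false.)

Recall that □ψ holds at a world iff ψ holds at every accessible world, and ◇ψ holds iff ψ holds at some accessible world.
Let φ = ¬((r ∨ q) ∨ □q) ∨ s. Evaluate φ at each world:
  s0 (successors {s0, s2, s3, s4, s5}): φ is true.
  s1 (successors {s2, s5}): φ is true.
  s2 (successors {s2, s5}): φ is false.
  s3 (successors ∅): φ is false.
  s4 (successors {s1}): φ is true.
  s5 (successors {s3, s4, s5}): φ is true.
For instance, at s1:
  At s1: ¬((r ∨ q) ∨ □q) is false, s is true, so ¬((r ∨ q) ∨ □q) ∨ s is true.
    At s1: (r ∨ q) ∨ □q is true, so ¬((r ∨ q) ∨ □q) is false.
      At s1: r ∨ q is true, □q is false, so (r ∨ q) ∨ □q is true.
Satisfying worlds: {s0, s1, s4, s5}

s0, s1, s4, s5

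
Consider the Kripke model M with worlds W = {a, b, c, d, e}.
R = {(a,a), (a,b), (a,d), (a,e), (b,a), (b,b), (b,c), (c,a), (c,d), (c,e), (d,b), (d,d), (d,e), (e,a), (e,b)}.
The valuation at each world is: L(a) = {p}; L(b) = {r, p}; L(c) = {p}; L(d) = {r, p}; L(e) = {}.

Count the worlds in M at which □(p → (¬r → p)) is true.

5

Let φ = □(p → (¬r → p)). Evaluate φ at each world:
  a (successors {a, b, d, e}): φ is true.
  b (successors {a, b, c}): φ is true.
  c (successors {a, d, e}): φ is true.
  d (successors {b, d, e}): φ is true.
  e (successors {a, b}): φ is true.
For instance, at c:
  At c: □(p → (¬r → p)) requires p → (¬r → p) at every successor {a, d, e}.
    At a: p → (¬r → p) is true.
    At d: p → (¬r → p) is true.
    At e: p → (¬r → p) is true.
  So □(p → (¬r → p)) is true at c.
Satisfying worlds: {a, b, c, d, e}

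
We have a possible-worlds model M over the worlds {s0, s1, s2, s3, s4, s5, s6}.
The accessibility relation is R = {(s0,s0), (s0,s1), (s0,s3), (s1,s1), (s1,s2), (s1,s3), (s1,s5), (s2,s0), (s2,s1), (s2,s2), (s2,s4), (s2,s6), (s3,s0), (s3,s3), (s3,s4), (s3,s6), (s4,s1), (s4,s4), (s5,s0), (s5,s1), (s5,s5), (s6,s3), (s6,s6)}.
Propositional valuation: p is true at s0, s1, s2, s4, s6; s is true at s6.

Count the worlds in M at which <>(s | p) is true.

7

Let φ = <>(s | p). Evaluate φ at each world:
  s0 (successors {s0, s1, s3}): φ is true.
  s1 (successors {s1, s2, s3, s5}): φ is true.
  s2 (successors {s0, s1, s2, s4, s6}): φ is true.
  s3 (successors {s0, s3, s4, s6}): φ is true.
  s4 (successors {s1, s4}): φ is true.
  s5 (successors {s0, s1, s5}): φ is true.
  s6 (successors {s3, s6}): φ is true.
For instance, at s1:
  At s1: <>(s | p) requires s | p at some successor in {s1, s2, s3, s5}.
    s | p holds at s1, so <>(s | p) is true at s1.
Satisfying worlds: {s0, s1, s2, s3, s4, s5, s6}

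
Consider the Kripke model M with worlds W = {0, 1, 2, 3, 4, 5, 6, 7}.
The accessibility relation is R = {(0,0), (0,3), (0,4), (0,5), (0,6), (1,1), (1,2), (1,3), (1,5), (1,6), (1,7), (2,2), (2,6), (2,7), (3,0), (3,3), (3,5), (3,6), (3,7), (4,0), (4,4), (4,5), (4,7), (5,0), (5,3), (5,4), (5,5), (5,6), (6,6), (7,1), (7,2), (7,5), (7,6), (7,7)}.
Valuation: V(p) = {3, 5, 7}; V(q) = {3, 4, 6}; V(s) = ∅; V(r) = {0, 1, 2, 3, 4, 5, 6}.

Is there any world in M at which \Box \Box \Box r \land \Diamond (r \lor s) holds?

Yes

Let φ = \Box \Box \Box r \land \Diamond (r \lor s). Evaluate φ at each world:
  0 (successors {0, 3, 4, 5, 6}): φ is false.
  1 (successors {1, 2, 3, 5, 6, 7}): φ is false.
  2 (successors {2, 6, 7}): φ is false.
  3 (successors {0, 3, 5, 6, 7}): φ is false.
  4 (successors {0, 4, 5, 7}): φ is false.
  5 (successors {0, 3, 4, 5, 6}): φ is false.
  6 (successors {6}): φ is true.
  7 (successors {1, 2, 5, 6, 7}): φ is false.
Detail at 6 (witness):
  At 6: \Box \Box \Box r is true, \Diamond (r \lor s) is true, so \Box \Box \Box r \land \Diamond (r \lor s) is true.
    At 6: \Box \Box \Box r requires \Box \Box r at every successor {6}.
      At 6: \Box \Box r is true.
    So \Box \Box \Box r is true at 6.
    At 6: \Diamond (r \lor s) requires r \lor s at some successor in {6}.
      r \lor s holds at 6, so \Diamond (r \lor s) is true at 6.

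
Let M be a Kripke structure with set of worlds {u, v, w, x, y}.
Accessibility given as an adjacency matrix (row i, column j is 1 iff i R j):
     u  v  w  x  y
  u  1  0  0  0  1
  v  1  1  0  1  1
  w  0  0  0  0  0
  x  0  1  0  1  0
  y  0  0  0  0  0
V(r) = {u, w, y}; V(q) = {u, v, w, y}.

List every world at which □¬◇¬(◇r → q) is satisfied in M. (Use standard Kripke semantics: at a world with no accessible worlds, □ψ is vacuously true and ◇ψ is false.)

Let φ = □¬◇¬(◇r → q). Evaluate φ at each world:
  u (successors {u, y}): φ is true.
  v (successors {u, v, x, y}): φ is true.
  w (successors ∅): φ is true.
  x (successors {v, x}): φ is true.
  y (successors ∅): φ is true.
For instance, at v:
  At v: □¬◇¬(◇r → q) requires ¬◇¬(◇r → q) at every successor {u, v, x, y}.
    At u: ¬◇¬(◇r → q) is true.
    At v: ¬◇¬(◇r → q) is true.
    At x: ¬◇¬(◇r → q) is true.
    At y: ¬◇¬(◇r → q) is true.
  So □¬◇¬(◇r → q) is true at v.
Satisfying worlds: {u, v, w, x, y}

u, v, w, x, y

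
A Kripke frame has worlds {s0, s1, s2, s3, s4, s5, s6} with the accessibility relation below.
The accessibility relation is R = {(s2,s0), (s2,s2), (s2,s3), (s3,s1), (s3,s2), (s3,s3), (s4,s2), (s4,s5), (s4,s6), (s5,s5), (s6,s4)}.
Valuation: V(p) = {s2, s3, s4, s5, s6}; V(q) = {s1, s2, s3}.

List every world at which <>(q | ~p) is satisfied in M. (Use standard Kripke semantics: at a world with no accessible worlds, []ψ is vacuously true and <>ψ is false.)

s2, s3, s4

Let φ = <>(q | ~p). Evaluate φ at each world:
  s0 (successors ∅): φ is false.
  s1 (successors ∅): φ is false.
  s2 (successors {s0, s2, s3}): φ is true.
  s3 (successors {s1, s2, s3}): φ is true.
  s4 (successors {s2, s5, s6}): φ is true.
  s5 (successors {s5}): φ is false.
  s6 (successors {s4}): φ is false.
For instance, at s3:
  At s3: <>(q | ~p) requires q | ~p at some successor in {s1, s2, s3}.
    q | ~p holds at s1, so <>(q | ~p) is true at s3.
Satisfying worlds: {s2, s3, s4}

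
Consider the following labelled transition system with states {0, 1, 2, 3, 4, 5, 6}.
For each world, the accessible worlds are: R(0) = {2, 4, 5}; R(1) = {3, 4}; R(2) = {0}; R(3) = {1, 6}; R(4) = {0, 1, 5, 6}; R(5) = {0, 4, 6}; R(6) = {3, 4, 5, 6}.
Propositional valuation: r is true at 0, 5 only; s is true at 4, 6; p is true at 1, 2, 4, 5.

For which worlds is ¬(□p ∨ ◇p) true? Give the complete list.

2

Recall that □ψ holds at a world iff ψ holds at every accessible world, and ◇ψ holds iff ψ holds at some accessible world.
Let φ = ¬(□p ∨ ◇p). Evaluate φ at each world:
  0 (successors {2, 4, 5}): φ is false.
  1 (successors {3, 4}): φ is false.
  2 (successors {0}): φ is true.
  3 (successors {1, 6}): φ is false.
  4 (successors {0, 1, 5, 6}): φ is false.
  5 (successors {0, 4, 6}): φ is false.
  6 (successors {3, 4, 5, 6}): φ is false.
For instance, at 3:
  At 3: □p ∨ ◇p is true, so ¬(□p ∨ ◇p) is false.
    At 3: □p is false, ◇p is true, so □p ∨ ◇p is true.
      At 3: □p requires p at every successor {1, 6}.
        p fails at 6, so □p is false at 3.
      At 3: ◇p requires p at some successor in {1, 6}.
        p holds at 1, so ◇p is true at 3.
Satisfying worlds: {2}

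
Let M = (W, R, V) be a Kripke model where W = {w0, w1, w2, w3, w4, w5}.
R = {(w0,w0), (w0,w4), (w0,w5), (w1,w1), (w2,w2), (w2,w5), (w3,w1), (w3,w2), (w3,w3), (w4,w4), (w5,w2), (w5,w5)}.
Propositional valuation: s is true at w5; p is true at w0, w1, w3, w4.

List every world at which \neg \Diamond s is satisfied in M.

w1, w3, w4

Let φ = \neg \Diamond s. Evaluate φ at each world:
  w0 (successors {w0, w4, w5}): φ is false.
  w1 (successors {w1}): φ is true.
  w2 (successors {w2, w5}): φ is false.
  w3 (successors {w1, w2, w3}): φ is true.
  w4 (successors {w4}): φ is true.
  w5 (successors {w2, w5}): φ is false.
For instance, at w0:
  At w0: \Diamond s is true, so \neg \Diamond s is false.
    At w0: \Diamond s requires s at some successor in {w0, w4, w5}.
      s holds at w5, so \Diamond s is true at w0.
Satisfying worlds: {w1, w3, w4}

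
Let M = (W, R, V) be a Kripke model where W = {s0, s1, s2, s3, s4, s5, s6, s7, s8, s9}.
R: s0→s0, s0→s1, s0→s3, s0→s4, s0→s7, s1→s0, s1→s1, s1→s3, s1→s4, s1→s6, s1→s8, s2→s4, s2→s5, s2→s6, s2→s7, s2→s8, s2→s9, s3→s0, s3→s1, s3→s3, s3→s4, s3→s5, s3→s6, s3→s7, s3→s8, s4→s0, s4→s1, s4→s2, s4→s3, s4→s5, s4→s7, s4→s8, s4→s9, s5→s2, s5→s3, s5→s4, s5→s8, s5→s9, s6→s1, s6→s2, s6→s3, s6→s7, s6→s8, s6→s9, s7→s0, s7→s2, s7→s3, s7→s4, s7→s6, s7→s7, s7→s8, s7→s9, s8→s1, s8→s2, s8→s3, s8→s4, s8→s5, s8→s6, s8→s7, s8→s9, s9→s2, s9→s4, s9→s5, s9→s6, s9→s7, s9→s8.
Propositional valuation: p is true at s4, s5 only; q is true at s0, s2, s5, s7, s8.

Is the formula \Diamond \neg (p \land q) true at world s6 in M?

Recall that \Diamond ψ holds at a world iff ψ holds at some accessible world.
At s6: \Diamond \neg (p \land q) requires \neg (p \land q) at some successor in {s1, s2, s3, s7, s8, s9}.
  \neg (p \land q) holds at s1, so \Diamond \neg (p \land q) is true at s6.

Yes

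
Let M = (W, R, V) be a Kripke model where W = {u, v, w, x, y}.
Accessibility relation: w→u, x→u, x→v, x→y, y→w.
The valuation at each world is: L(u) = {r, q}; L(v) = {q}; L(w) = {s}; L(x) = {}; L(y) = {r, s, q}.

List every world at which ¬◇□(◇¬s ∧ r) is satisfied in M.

Let φ = ¬◇□(◇¬s ∧ r). Evaluate φ at each world:
  u (successors ∅): φ is true.
  v (successors ∅): φ is true.
  w (successors {u}): φ is false.
  x (successors {u, v, y}): φ is false.
  y (successors {w}): φ is true.
For instance, at w:
  At w: ◇□(◇¬s ∧ r) is true, so ¬◇□(◇¬s ∧ r) is false.
    At w: ◇□(◇¬s ∧ r) requires □(◇¬s ∧ r) at some successor in {u}.
      □(◇¬s ∧ r) holds at u, so ◇□(◇¬s ∧ r) is true at w.
Satisfying worlds: {u, v, y}

u, v, y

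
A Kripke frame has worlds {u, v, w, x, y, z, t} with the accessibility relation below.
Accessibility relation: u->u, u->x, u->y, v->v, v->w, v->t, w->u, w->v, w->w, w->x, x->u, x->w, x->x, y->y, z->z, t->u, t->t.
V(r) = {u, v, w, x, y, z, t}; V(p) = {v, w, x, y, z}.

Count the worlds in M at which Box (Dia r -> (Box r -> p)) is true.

2

Recall that Box ψ holds at a world iff ψ holds at every accessible world, and Dia ψ holds iff ψ holds at some accessible world.
Let φ = Box (Dia r -> (Box r -> p)). Evaluate φ at each world:
  u (successors {u, x, y}): φ is false.
  v (successors {v, w, t}): φ is false.
  w (successors {u, v, w, x}): φ is false.
  x (successors {u, w, x}): φ is false.
  y (successors {y}): φ is true.
  z (successors {z}): φ is true.
  t (successors {u, t}): φ is false.
For instance, at x:
  At x: Box (Dia r -> (Box r -> p)) requires Dia r -> (Box r -> p) at every successor {u, w, x}.
    Dia r -> (Box r -> p) fails at u, so Box (Dia r -> (Box r -> p)) is false at x.
      At u: Dia r is true, Box r -> p is false, so Dia r -> (Box r -> p) is false.
Satisfying worlds: {y, z}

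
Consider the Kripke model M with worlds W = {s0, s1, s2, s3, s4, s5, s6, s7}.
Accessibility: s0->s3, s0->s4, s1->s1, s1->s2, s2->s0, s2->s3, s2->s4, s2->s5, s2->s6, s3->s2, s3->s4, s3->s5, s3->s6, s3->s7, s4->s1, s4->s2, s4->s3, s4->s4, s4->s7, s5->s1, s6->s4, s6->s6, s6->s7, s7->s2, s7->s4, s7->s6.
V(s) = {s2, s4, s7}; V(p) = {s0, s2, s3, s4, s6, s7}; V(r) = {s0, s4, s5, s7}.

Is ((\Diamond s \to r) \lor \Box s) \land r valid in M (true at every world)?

Let φ = ((\Diamond s \to r) \lor \Box s) \land r. Evaluate φ at each world:
  s0 (successors {s3, s4}): φ is true.
  s1 (successors {s1, s2}): φ is false.
  s2 (successors {s0, s3, s4, s5, s6}): φ is false.
  s3 (successors {s2, s4, s5, s6, s7}): φ is false.
  s4 (successors {s1, s2, s3, s4, s7}): φ is true.
  s5 (successors {s1}): φ is true.
  s6 (successors {s4, s6, s7}): φ is false.
  s7 (successors {s2, s4, s6}): φ is true.
Detail at s1 (counterexample):
  At s1: (\Diamond s \to r) \lor \Box s is false, r is false, so ((\Diamond s \to r) \lor \Box s) \land r is false.
    At s1: \Diamond s \to r is false, \Box s is false, so (\Diamond s \to r) \lor \Box s is false.
      At s1: \Diamond s is true, r is false, so \Diamond s \to r is false.
      At s1: \Box s requires s at every successor {s1, s2}.
        s fails at s1, so \Box s is false at s1.

No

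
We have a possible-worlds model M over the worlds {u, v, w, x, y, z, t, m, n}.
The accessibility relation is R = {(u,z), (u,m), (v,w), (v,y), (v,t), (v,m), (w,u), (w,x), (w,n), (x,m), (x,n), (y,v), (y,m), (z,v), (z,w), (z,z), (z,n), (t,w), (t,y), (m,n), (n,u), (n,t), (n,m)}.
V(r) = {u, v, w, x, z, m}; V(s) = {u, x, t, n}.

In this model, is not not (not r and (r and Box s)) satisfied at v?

Recall that Box ψ holds at a world iff ψ holds at every accessible world, and Dia ψ holds iff ψ holds at some accessible world.
At v: not (not r and (r and Box s)) is true, so not not (not r and (r and Box s)) is false.
  At v: not r and (r and Box s) is false, so not (not r and (r and Box s)) is true.
    At v: not r is false, r and Box s is false, so not r and (r and Box s) is false.
      At v: r is true, Box s is false, so r and Box s is false.

No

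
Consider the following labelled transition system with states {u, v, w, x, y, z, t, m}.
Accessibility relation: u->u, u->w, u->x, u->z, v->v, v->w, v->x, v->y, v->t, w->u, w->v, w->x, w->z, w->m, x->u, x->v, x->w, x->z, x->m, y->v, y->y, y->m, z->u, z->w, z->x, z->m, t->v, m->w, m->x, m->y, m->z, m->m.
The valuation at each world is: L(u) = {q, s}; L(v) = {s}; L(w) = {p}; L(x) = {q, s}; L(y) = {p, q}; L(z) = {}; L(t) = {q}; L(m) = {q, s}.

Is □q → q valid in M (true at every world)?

Yes

Let φ = □q → q. Evaluate φ at each world:
  u (successors {u, w, x, z}): φ is true.
  v (successors {v, w, x, y, t}): φ is true.
  w (successors {u, v, x, z, m}): φ is true.
  x (successors {u, v, w, z, m}): φ is true.
  y (successors {v, y, m}): φ is true.
  z (successors {u, w, x, m}): φ is true.
  t (successors {v}): φ is true.
  m (successors {w, x, y, z, m}): φ is true.
For instance, at u:
  At u: □q is false, q is true, so □q → q is true.
    At u: □q requires q at every successor {u, w, x, z}.
      q fails at w, so □q is false at u.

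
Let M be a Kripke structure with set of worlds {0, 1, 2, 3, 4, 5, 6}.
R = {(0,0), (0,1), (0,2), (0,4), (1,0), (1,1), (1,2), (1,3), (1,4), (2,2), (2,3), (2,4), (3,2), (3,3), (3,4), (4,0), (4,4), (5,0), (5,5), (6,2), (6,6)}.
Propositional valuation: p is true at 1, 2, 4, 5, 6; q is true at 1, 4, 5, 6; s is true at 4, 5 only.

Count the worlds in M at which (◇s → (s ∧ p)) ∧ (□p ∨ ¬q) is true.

Let φ = (◇s → (s ∧ p)) ∧ (□p ∨ ¬q). Evaluate φ at each world:
  0 (successors {0, 1, 2, 4}): φ is false.
  1 (successors {0, 1, 2, 3, 4}): φ is false.
  2 (successors {2, 3, 4}): φ is false.
  3 (successors {2, 3, 4}): φ is false.
  4 (successors {0, 4}): φ is false.
  5 (successors {0, 5}): φ is false.
  6 (successors {2, 6}): φ is true.
For instance, at 0:
  At 0: ◇s → (s ∧ p) is false, □p ∨ ¬q is true, so (◇s → (s ∧ p)) ∧ (□p ∨ ¬q) is false.
    At 0: ◇s is true, s ∧ p is false, so ◇s → (s ∧ p) is false.
      At 0: ◇s requires s at some successor in {0, 1, 2, 4}.
        s holds at 4, so ◇s is true at 0.
    At 0: □p is false, ¬q is true, so □p ∨ ¬q is true.
      At 0: □p requires p at every successor {0, 1, 2, 4}.
        p fails at 0, so □p is false at 0.
Satisfying worlds: {6}

1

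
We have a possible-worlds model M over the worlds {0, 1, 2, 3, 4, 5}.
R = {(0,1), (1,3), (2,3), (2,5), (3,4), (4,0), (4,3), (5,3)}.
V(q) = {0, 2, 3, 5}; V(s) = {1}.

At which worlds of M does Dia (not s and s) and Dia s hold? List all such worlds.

Let φ = Dia (not s and s) and Dia s. Evaluate φ at each world:
  0 (successors {1}): φ is false.
  1 (successors {3}): φ is false.
  2 (successors {3, 5}): φ is false.
  3 (successors {4}): φ is false.
  4 (successors {0, 3}): φ is false.
  5 (successors {3}): φ is false.
For instance, at 1:
  At 1: Dia (not s and s) is false, Dia s is false, so Dia (not s and s) and Dia s is false.
    At 1: Dia (not s and s) requires not s and s at some successor in {3}.
      At 3: not s and s is false.
    So Dia (not s and s) is false at 1.
    At 1: Dia s requires s at some successor in {3}.
      At 3: s is false.
    So Dia s is false at 1.
Satisfying worlds: none.

none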